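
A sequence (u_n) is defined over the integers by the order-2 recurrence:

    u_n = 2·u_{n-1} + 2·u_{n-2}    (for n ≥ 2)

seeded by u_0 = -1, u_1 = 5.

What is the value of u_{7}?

u_2 = 2·5 + 2·-1 = 8
u_3 = 2·8 + 2·5 = 26
u_4 = 2·26 + 2·8 = 68
u_5 = 2·68 + 2·26 = 188
u_6 = 2·188 + 2·68 = 512
u_7 = 2·512 + 2·188 = 1400

1400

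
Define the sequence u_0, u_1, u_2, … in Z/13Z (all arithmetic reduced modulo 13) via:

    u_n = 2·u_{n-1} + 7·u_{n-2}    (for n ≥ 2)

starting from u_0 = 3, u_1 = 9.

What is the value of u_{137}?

11

u_2 = 2·9 + 7·3 = 0
u_3 = 2·0 + 7·9 = 11
u_4 = 2·11 + 7·0 = 9
u_5 = 2·9 + 7·11 = 4
u_6 = 2·4 + 7·9 = 6
u_7 = 2·6 + 7·4 = 1
u_8 = 2·1 + 7·6 = 5
u_9 = 2·5 + 7·1 = 4
u_10 = 2·4 + 7·5 = 4
u_11 = 2·4 + 7·4 = 10
u_12 = 2·10 + 7·4 = 9
u_13 = 2·9 + 7·10 = 10
u_14 = 2·10 + 7·9 = 5
u_15 = 2·5 + 7·10 = 2
u_16 = 2·2 + 7·5 = 0
u_17 = 2·0 + 7·2 = 1
u_18 = 2·1 + 7·0 = 2
u_19 = 2·2 + 7·1 = 11
u_20 = 2·11 + 7·2 = 10
u_21 = 2·10 + 7·11 = 6
u_22 = 2·6 + 7·10 = 4
u_23 = 2·4 + 7·6 = 11
u_24 = 2·11 + 7·4 = 11
u_25 = 2·11 + 7·11 = 8
u_26 = 2·8 + 7·11 = 2
u_27 = 2·2 + 7·8 = 8
u_28 = 2·8 + 7·2 = 4
u_29 = 2·4 + 7·8 = 12
u_30 = 2·12 + 7·4 = 0
u_31 = 2·0 + 7·12 = 6
u_32 = 2·6 + 7·0 = 12
u_33 = 2·12 + 7·6 = 1
u_34 = 2·1 + 7·12 = 8
u_35 = 2·8 + 7·1 = 10
u_36 = 2·10 + 7·8 = 11
u_37 = 2·11 + 7·10 = 1
u_38 = 2·1 + 7·11 = 1
u_39 = 2·1 + 7·1 = 9
u_40 = 2·9 + 7·1 = 12
u_41 = 2·12 + 7·9 = 9
u_42 = 2·9 + 7·12 = 11
u_43 = 2·11 + 7·9 = 7
u_44 = 2·7 + 7·11 = 0
u_45 = 2·0 + 7·7 = 10
u_46 = 2·10 + 7·0 = 7
u_47 = 2·7 + 7·10 = 6
u_48 = 2·6 + 7·7 = 9
u_49 = 2·9 + 7·6 = 8
u_50 = 2·8 + 7·9 = 1
u_51 = 2·1 + 7·8 = 6
u_52 = 2·6 + 7·1 = 6
u_53 = 2·6 + 7·6 = 2
u_54 = 2·2 + 7·6 = 7
u_55 = 2·7 + 7·2 = 2
u_56 = 2·2 + 7·7 = 1
u_57 = 2·1 + 7·2 = 3
u_58 = 2·3 + 7·1 = 0
u_59 = 2·0 + 7·3 = 8
u_60 = 2·8 + 7·0 = 3
u_61 = 2·3 + 7·8 = 10
u_62 = 2·10 + 7·3 = 2
u_63 = 2·2 + 7·10 = 9
u_64 = 2·9 + 7·2 = 6
u_65 = 2·6 + 7·9 = 10
u_66 = 2·10 + 7·6 = 10
u_67 = 2·10 + 7·10 = 12
u_68 = 2·12 + 7·10 = 3
u_69 = 2·3 + 7·12 = 12
u_70 = 2·12 + 7·3 = 6
u_71 = 2·6 + 7·12 = 5
u_72 = 2·5 + 7·6 = 0
u_73 = 2·0 + 7·5 = 9
u_74 = 2·9 + 7·0 = 5
u_75 = 2·5 + 7·9 = 8
u_76 = 2·8 + 7·5 = 12
u_77 = 2·12 + 7·8 = 2
u_78 = 2·2 + 7·12 = 10
u_79 = 2·10 + 7·2 = 8
u_80 = 2·8 + 7·10 = 8
u_81 = 2·8 + 7·8 = 7
u_82 = 2·7 + 7·8 = 5
u_83 = 2·5 + 7·7 = 7
u_84 = 2·7 + 7·5 = 10
u_85 = 2·10 + 7·7 = 4
u_86 = 2·4 + 7·10 = 0
u_87 = 2·0 + 7·4 = 2
u_88 = 2·2 + 7·0 = 4
u_89 = 2·4 + 7·2 = 9
u_90 = 2·9 + 7·4 = 7
u_91 = 2·7 + 7·9 = 12
u_92 = 2·12 + 7·7 = 8
u_93 = 2·8 + 7·12 = 9
u_94 = 2·9 + 7·8 = 9
u_95 = 2·9 + 7·9 = 3
u_96 = 2·3 + 7·9 = 4
u_97 = 2·4 + 7·3 = 3
u_98 = 2·3 + 7·4 = 8
u_99 = 2·8 + 7·3 = 11
u_100 = 2·11 + 7·8 = 0
u_101 = 2·0 + 7·11 = 12
u_102 = 2·12 + 7·0 = 11
u_103 = 2·11 + 7·12 = 2
u_104 = 2·2 + 7·11 = 3
u_105 = 2·3 + 7·2 = 7
u_106 = 2·7 + 7·3 = 9
u_107 = 2·9 + 7·7 = 2
u_108 = 2·2 + 7·9 = 2
u_109 = 2·2 + 7·2 = 5
u_110 = 2·5 + 7·2 = 11
u_111 = 2·11 + 7·5 = 5
u_112 = 2·5 + 7·11 = 9
u_113 = 2·9 + 7·5 = 1
u_114 = 2·1 + 7·9 = 0
u_115 = 2·0 + 7·1 = 7
u_116 = 2·7 + 7·0 = 1
u_117 = 2·1 + 7·7 = 12
u_118 = 2·12 + 7·1 = 5
u_119 = 2·5 + 7·12 = 3
u_120 = 2·3 + 7·5 = 2
u_121 = 2·2 + 7·3 = 12
u_122 = 2·12 + 7·2 = 12
u_123 = 2·12 + 7·12 = 4
u_124 = 2·4 + 7·12 = 1
u_125 = 2·1 + 7·4 = 4
u_126 = 2·4 + 7·1 = 2
u_127 = 2·2 + 7·4 = 6
u_128 = 2·6 + 7·2 = 0
u_129 = 2·0 + 7·6 = 3
u_130 = 2·3 + 7·0 = 6
u_131 = 2·6 + 7·3 = 7
u_132 = 2·7 + 7·6 = 4
u_133 = 2·4 + 7·7 = 5
u_134 = 2·5 + 7·4 = 12
u_135 = 2·12 + 7·5 = 7
u_136 = 2·7 + 7·12 = 7
u_137 = 2·7 + 7·7 = 11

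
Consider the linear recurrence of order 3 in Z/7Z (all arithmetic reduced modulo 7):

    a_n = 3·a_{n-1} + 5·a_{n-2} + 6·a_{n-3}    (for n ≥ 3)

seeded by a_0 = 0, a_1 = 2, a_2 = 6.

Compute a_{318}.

a_3 = 3·6 + 5·2 + 6·0 = 0
a_4 = 3·0 + 5·6 + 6·2 = 0
a_5 = 3·0 + 5·0 + 6·6 = 1
a_6 = 3·1 + 5·0 + 6·0 = 3
a_7 = 3·3 + 5·1 + 6·0 = 0
a_8 = 3·0 + 5·3 + 6·1 = 0
a_9 = 3·0 + 5·0 + 6·3 = 4
a_10 = 3·4 + 5·0 + 6·0 = 5
a_11 = 3·5 + 5·4 + 6·0 = 0
a_12 = 3·0 + 5·5 + 6·4 = 0
a_13 = 3·0 + 5·0 + 6·5 = 2
a_14 = 3·2 + 5·0 + 6·0 = 6
(a_12, a_13, a_14) = (0, 2, 6) = (a_0, a_1, a_2), so the sequence has period 12.
318 ≡ 6 (mod 12), hence a_318 = a_6 = 3.

3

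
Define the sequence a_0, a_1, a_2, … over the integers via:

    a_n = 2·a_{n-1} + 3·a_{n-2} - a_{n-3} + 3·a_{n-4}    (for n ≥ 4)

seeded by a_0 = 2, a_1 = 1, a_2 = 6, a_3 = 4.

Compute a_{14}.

a_4 = 2·4 + 3·6 + -1·1 + 3·2 = 31
a_5 = 2·31 + 3·4 + -1·6 + 3·1 = 71
a_6 = 2·71 + 3·31 + -1·4 + 3·6 = 249
a_7 = 2·249 + 3·71 + -1·31 + 3·4 = 692
a_8 = 2·692 + 3·249 + -1·71 + 3·31 = 2153
a_9 = 2·2153 + 3·692 + -1·249 + 3·71 = 6346
a_10 = 2·6346 + 3·2153 + -1·692 + 3·249 = 19206
a_11 = 2·19206 + 3·6346 + -1·2153 + 3·692 = 57373
a_12 = 2·57373 + 3·19206 + -1·6346 + 3·2153 = 172477
a_13 = 2·172477 + 3·57373 + -1·19206 + 3·6346 = 516905
a_14 = 2·516905 + 3·172477 + -1·57373 + 3·19206 = 1551486

1551486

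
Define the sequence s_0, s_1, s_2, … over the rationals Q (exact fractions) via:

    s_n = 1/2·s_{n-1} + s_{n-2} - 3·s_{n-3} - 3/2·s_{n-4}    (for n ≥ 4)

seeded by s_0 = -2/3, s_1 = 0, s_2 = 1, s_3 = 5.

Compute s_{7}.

-347/16

s_4 = 1/2·5 + 1·1 + -3·0 + -3/2·-2/3 = 9/2
s_5 = 1/2·9/2 + 1·5 + -3·1 + -3/2·0 = 17/4
s_6 = 1/2·17/4 + 1·9/2 + -3·5 + -3/2·1 = -79/8
s_7 = 1/2·-79/8 + 1·17/4 + -3·9/2 + -3/2·5 = -347/16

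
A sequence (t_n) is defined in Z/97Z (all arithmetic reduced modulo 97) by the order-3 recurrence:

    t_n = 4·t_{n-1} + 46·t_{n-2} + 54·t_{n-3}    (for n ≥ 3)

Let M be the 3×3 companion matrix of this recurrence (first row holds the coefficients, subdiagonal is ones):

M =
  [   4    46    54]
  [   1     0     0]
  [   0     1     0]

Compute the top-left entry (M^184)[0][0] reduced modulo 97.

5

(M^184)[0][0] is the top entry after applying M 184 times to the unit state (1, 0, 0). Equivalently it is h_{186} for the auxiliary sequence (h_n) obeying the same recurrence with h_2 = 1 and h_i = 0 for 0 ≤ i < 2:
h_3 = 4·1 + 46·0 + 54·0 = 4
h_4 = 4·4 + 46·1 + 54·0 = 62
h_5 = 4·62 + 46·4 + 54·1 = 1
h_6 = 4·1 + 46·62 + 54·4 = 65
h_7 = 4·65 + 46·1 + 54·62 = 65
h_8 = 4·65 + 46·65 + 54·1 = 6
Continuing the recurrence:
  h_9 = 25;  h_10 = 6;  h_11 = 43;  h_12 = 52;  h_13 = 85;  h_14 = 10
  h_15 = 65;  h_16 = 72;  h_17 = 35;  h_18 = 75;  h_19 = 75;  h_20 = 14
  h_21 = 87;  h_22 = 95;  h_23 = 94;  h_24 = 35;  h_25 = 88;  h_26 = 54
  h_27 = 43;  h_28 = 36;  h_29 = 91;  h_30 = 74;  h_31 = 24;  h_32 = 72
  h_33 = 53;  h_34 = 67;  h_35 = 95;  h_36 = 19;  h_37 = 13;  h_38 = 42
  h_39 = 46;  h_40 = 5;  h_41 = 39;  h_42 = 57;  h_43 = 61;  h_44 = 25
  h_45 = 67;  h_46 = 56;  h_47 = 0;  h_48 = 83;  h_49 = 58;  h_50 = 73
  h_51 = 70;  h_52 = 77;  h_53 = 1;  h_54 = 51;  h_55 = 43;  h_56 = 50
  h_57 = 82;  h_58 = 3;  h_59 = 82;  h_60 = 44;  h_61 = 36;  h_62 = 0
  h_63 = 55;  h_64 = 30;  h_65 = 31;  h_66 = 12;  h_67 = 87;  h_68 = 52
  h_69 = 8;  h_70 = 41;  h_71 = 42;  h_72 = 61;  h_73 = 25;  h_74 = 33
  h_75 = 17;  h_76 = 26;  h_77 = 49;  h_78 = 79;  h_79 = 94;  h_80 = 60
  h_81 = 3;  h_82 = 88;  h_83 = 44;  h_84 = 21;  h_85 = 70;  h_86 = 33
  h_87 = 24;  h_88 = 59;  h_89 = 18;  h_90 = 8;  h_91 = 69;  h_92 = 64
  h_93 = 79;  h_94 = 2;  h_95 = 17;  h_96 = 61;  h_97 = 67;  h_98 = 15
  h_99 = 34;  h_100 = 79;  h_101 = 71;  h_102 = 31;  h_103 = 90;  h_104 = 91
  h_105 = 67;  h_106 = 2;  h_107 = 50;  h_108 = 30;  h_109 = 6;  h_110 = 30
  h_111 = 76;  h_112 = 68;  h_113 = 53;  h_114 = 72;  h_115 = 93;  h_116 = 47
  h_117 = 12;  h_118 = 54;  h_119 = 8;  h_120 = 60;  h_121 = 32;  h_122 = 22
  h_123 = 47;  h_124 = 18;  h_125 = 27;  h_126 = 79;  h_127 = 8;  h_128 = 80
  h_129 = 7;  h_130 = 66;  h_131 = 56;  h_132 = 49;  h_133 = 31;  h_134 = 67
  h_135 = 72;  h_136 = 0;  h_137 = 43;  h_138 = 83;  h_139 = 79;  h_140 = 54
  h_141 = 87;  h_142 = 17;  h_143 = 2;  h_144 = 56;  h_145 = 70;  h_146 = 54
  h_147 = 58;  h_148 = 94;  h_149 = 43;  h_150 = 62;  h_151 = 27;  h_152 = 44
  h_153 = 13;  h_154 = 42;  h_155 = 38;  h_156 = 70;  h_157 = 28;  h_158 = 49
  h_159 = 26;  h_160 = 87;  h_161 = 19;  h_162 = 50;  h_163 = 49;  h_164 = 30
  h_165 = 30;  h_166 = 72;  h_167 = 87;  h_168 = 42;  h_169 = 7;  h_170 = 62
  h_171 = 25;  h_172 = 32;  h_173 = 67;  h_174 = 83;  h_175 = 1;  h_176 = 68
  h_177 = 47;  h_178 = 72;  h_179 = 11;  h_180 = 74;  h_181 = 34;  h_182 = 60
  h_183 = 77;  h_184 = 54
h_185 = 4·54 + 46·77 + 54·60 = 14
h_186 = 4·14 + 46·54 + 54·77 = 5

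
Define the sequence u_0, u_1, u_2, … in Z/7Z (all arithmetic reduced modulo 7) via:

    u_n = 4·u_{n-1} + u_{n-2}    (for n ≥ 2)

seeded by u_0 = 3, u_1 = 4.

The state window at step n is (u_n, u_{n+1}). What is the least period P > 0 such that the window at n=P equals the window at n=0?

n=0: window = (3, 4)
n=1: window = (4, 5)
n=2: window = (5, 3)
n=3: window = (3, 3)
n=4: window = (3, 1)
n=5: window = (1, 0)
n=6: window = (0, 1)
n=7: window = (1, 4)
n=8: window = (4, 3)
n=9: window = (3, 2)
n=10: window = (2, 4)
n=11: window = (4, 4)
n=12: window = (4, 6)
n=13: window = (6, 0)
n=14: window = (0, 6)
n=15: window = (6, 3)
n=16: window = (3, 4)
window at n=16 equals window at n=0 → period = 16

16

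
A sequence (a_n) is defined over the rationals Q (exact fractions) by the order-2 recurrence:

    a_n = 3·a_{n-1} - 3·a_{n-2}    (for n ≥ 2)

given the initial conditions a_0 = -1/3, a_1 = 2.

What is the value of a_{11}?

a_2 = 3·2 + -3·-1/3 = 7
a_3 = 3·7 + -3·2 = 15
a_4 = 3·15 + -3·7 = 24
a_5 = 3·24 + -3·15 = 27
a_6 = 3·27 + -3·24 = 9
a_7 = 3·9 + -3·27 = -54
a_8 = 3·-54 + -3·9 = -189
a_9 = 3·-189 + -3·-54 = -405
a_10 = 3·-405 + -3·-189 = -648
a_11 = 3·-648 + -3·-405 = -729

-729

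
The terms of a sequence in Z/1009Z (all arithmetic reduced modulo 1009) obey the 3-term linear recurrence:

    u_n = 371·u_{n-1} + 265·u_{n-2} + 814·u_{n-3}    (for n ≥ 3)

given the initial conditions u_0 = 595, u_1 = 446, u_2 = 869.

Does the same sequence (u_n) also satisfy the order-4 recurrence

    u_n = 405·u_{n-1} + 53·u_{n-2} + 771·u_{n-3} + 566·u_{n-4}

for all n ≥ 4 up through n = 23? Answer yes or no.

Terms u_0..u_23: 595, 446, 869, 675, 230, 913, 663, 117, 707, 559, 617, 44, 194, 652, 184, 405, 236, 588, 922, 839, 6, 375, 317, 895
n=4: candidate gives 149, actual u_4 = 230 ✗

no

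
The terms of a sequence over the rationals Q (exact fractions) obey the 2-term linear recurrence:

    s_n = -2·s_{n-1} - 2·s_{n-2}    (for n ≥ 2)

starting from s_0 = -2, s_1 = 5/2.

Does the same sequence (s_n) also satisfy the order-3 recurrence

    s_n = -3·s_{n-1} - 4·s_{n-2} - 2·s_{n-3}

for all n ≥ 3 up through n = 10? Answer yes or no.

yes

Terms s_0..s_10: -2, 5/2, -1, -3, 8, -10, 4, 12, -32, 40, -16
n=3: candidate gives -3, actual s_3 = -3 ✓
n=4: candidate gives 8, actual s_4 = 8 ✓
n=5: candidate gives -10, actual s_5 = -10 ✓
n=6: candidate gives 4, actual s_6 = 4 ✓
n=7: candidate gives 12, actual s_7 = 12 ✓
n=8: candidate gives -32, actual s_8 = -32 ✓
n=9: candidate gives 40, actual s_9 = 40 ✓
n=10: candidate gives -16, actual s_10 = -16 ✓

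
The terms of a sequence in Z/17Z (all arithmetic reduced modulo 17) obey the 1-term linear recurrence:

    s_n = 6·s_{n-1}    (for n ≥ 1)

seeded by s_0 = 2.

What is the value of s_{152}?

15

s_1 = 6·2 = 12
s_2 = 6·12 = 4
s_3 = 6·4 = 7
s_4 = 6·7 = 8
s_5 = 6·8 = 14
s_6 = 6·14 = 16
s_7 = 6·16 = 11
s_8 = 6·11 = 15
s_9 = 6·15 = 5
s_10 = 6·5 = 13
s_11 = 6·13 = 10
s_12 = 6·10 = 9
s_13 = 6·9 = 3
s_14 = 6·3 = 1
s_15 = 6·1 = 6
s_16 = 6·6 = 2
(s_16) = (2) = (s_0), so the sequence has period 16.
152 ≡ 8 (mod 16), hence s_152 = s_8 = 15.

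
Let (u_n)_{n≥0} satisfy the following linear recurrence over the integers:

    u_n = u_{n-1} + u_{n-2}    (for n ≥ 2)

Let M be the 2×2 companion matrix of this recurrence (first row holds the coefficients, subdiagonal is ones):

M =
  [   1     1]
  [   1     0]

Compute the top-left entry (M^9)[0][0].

55

(M^9)[0][0] is the top entry after applying M 9 times to the unit state (1, 0). Equivalently it is h_{10} for the auxiliary sequence (h_n) obeying the same recurrence with h_1 = 1 and h_i = 0 for 0 ≤ i < 1:
h_2 = 1·1 + 1·0 = 1
h_3 = 1·1 + 1·1 = 2
h_4 = 1·2 + 1·1 = 3
h_5 = 1·3 + 1·2 = 5
h_6 = 1·5 + 1·3 = 8
h_7 = 1·8 + 1·5 = 13
h_8 = 1·13 + 1·8 = 21
h_9 = 1·21 + 1·13 = 34
h_10 = 1·34 + 1·21 = 55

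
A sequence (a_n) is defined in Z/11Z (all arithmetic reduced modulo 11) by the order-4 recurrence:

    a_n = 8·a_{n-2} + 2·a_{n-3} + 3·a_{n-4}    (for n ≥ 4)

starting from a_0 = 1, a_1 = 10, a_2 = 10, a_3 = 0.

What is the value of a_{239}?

7

a_4 = 0·0 + 8·10 + 2·10 + 3·1 = 4
a_5 = 0·4 + 8·0 + 2·10 + 3·10 = 6
a_6 = 0·6 + 8·4 + 2·0 + 3·10 = 7
a_7 = 0·7 + 8·6 + 2·4 + 3·0 = 1
a_8 = 0·1 + 8·7 + 2·6 + 3·4 = 3
a_9 = 0·3 + 8·1 + 2·7 + 3·6 = 7
Continuing the recurrence:
  a_10 = 3;  a_11 = 10;  a_12 = 3;  a_13 = 8;  a_14 = 9;  a_15 = 1
  a_16 = 9;  a_17 = 6;  a_18 = 2;  a_19 = 3;  a_20 = 0;  a_21 = 2
  a_22 = 1;  a_23 = 3;  a_24 = 1;  a_25 = 10;  a_26 = 6;  a_27 = 3
  a_28 = 5;  a_29 = 0;  a_30 = 9;  a_31 = 8;  a_32 = 10;  a_33 = 5
  a_34 = 2;  a_35 = 7;  a_36 = 1;  a_37 = 9;  a_38 = 6;  a_39 = 7
  a_40 = 3;  a_41 = 7;  a_42 = 1;  a_43 = 6;  a_44 = 9;  a_45 = 5
  a_46 = 10;  a_47 = 10;  a_48 = 7;  a_49 = 5;  a_50 = 7;  a_51 = 7
  a_52 = 10;  a_53 = 8;  a_54 = 5;  a_55 = 6;  a_56 = 9;  a_57 = 5
  a_58 = 0;  a_59 = 10;  a_60 = 4;  a_61 = 7;  a_62 = 8;  a_63 = 6
  a_64 = 2;  a_65 = 8;  a_66 = 8;  a_67 = 9;  a_68 = 9;  a_69 = 2
  a_70 = 4;  a_71 = 6;  a_72 = 8;  a_73 = 7;  a_74 = 0;  a_75 = 2
  a_76 = 5;  a_77 = 4;  a_78 = 0;  a_79 = 4;  a_80 = 1;  a_81 = 0
  a_82 = 5;  a_83 = 3;  a_84 = 10;  a_85 = 1;  a_86 = 2;  a_87 = 4
  a_88 = 4;  a_89 = 6;  a_90 = 2;  a_91 = 2;  a_92 = 7;  a_93 = 5
  a_94 = 0;  a_95 = 5;  a_96 = 9;  a_97 = 0;  a_98 = 5;  a_99 = 0
  a_100 = 1;  a_101 = 10;  a_102 = 1;  a_103 = 5;  a_104 = 9;  a_105 = 6
  a_106 = 8;  a_107 = 4;  a_108 = 4;  a_109 = 0;  a_110 = 9;  a_111 = 9
  a_112 = 7;  a_113 = 2;  a_114 = 2;  a_115 = 2;  a_116 = 8;  a_117 = 4
  a_118 = 8;  a_119 = 10;  a_120 = 8;  a_121 = 9;  a_122 = 9;  a_123 = 8
  a_124 = 4;  a_125 = 10;  a_126 = 9;  a_127 = 2;  a_128 = 5;  a_129 = 9
  a_130 = 5;  a_131 = 0;  a_132 = 7;  a_133 = 4;  a_134 = 5;  a_135 = 2
  a_136 = 3;  a_137 = 5;  a_138 = 10;  a_139 = 8;  a_140 = 0;  a_141 = 0
  a_142 = 2;  a_143 = 2;  a_144 = 5;  a_145 = 9;  a_146 = 6;  a_147 = 0
  a_148 = 4;  a_149 = 6;  a_150 = 6;  a_151 = 1;  a_152 = 6;  a_153 = 5
  a_154 = 2;  a_155 = 0;  a_156 = 0;  a_157 = 8;  a_158 = 6;  a_159 = 9
  a_160 = 9;  a_161 = 9;  a_162 = 9;  a_163 = 7;  a_164 = 7;  a_165 = 2
  a_166 = 9;  a_167 = 7;  a_168 = 9;  a_169 = 3;  a_170 = 3;  a_171 = 8
  a_172 = 2;  a_173 = 2;  a_174 = 8;  a_175 = 0;  a_176 = 8;  a_177 = 0
  a_178 = 0;  a_179 = 5;  a_180 = 2;  a_181 = 7;  a_182 = 4;  a_183 = 9
  a_184 = 8;  a_185 = 2;  a_186 = 6;  a_187 = 4;  a_188 = 10;  a_189 = 6
  a_190 = 7;  a_191 = 3;  a_192 = 10;  a_193 = 1;  a_194 = 8;  a_195 = 4
  a_196 = 8;  a_197 = 7;  a_198 = 8;  a_199 = 7;  a_200 = 3;  a_201 = 5
  a_202 = 7;  a_203 = 1;  a_204 = 9;  a_205 = 4;  a_206 = 7;  a_207 = 9
  a_208 = 3;  a_209 = 10;  a_210 = 8;  a_211 = 3;  a_212 = 5;  a_213 = 4
  a_214 = 4;  a_215 = 7;  a_216 = 0;  a_217 = 10;  a_218 = 4;  a_219 = 2
  a_220 = 8;  a_221 = 10;  a_222 = 3;  a_223 = 3;  a_224 = 2;  a_225 = 5
  a_226 = 9;  a_227 = 9;  a_228 = 0;  a_229 = 6;  a_230 = 1;  a_231 = 9
  a_232 = 9;  a_233 = 4;  a_234 = 5;  a_235 = 0;  a_236 = 9;  a_237 = 0
a_238 = 0·0 + 8·9 + 2·0 + 3·5 = 10
a_239 = 0·10 + 8·0 + 2·9 + 3·0 = 7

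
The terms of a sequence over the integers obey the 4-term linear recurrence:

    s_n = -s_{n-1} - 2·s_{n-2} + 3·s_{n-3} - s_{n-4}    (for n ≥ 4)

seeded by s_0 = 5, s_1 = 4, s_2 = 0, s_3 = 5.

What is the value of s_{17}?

-33320

s_4 = -1·5 + -2·0 + 3·4 + -1·5 = 2
s_5 = -1·2 + -2·5 + 3·0 + -1·4 = -16
s_6 = -1·-16 + -2·2 + 3·5 + -1·0 = 27
s_7 = -1·27 + -2·-16 + 3·2 + -1·5 = 6
s_8 = -1·6 + -2·27 + 3·-16 + -1·2 = -110
s_9 = -1·-110 + -2·6 + 3·27 + -1·-16 = 195
s_10 = -1·195 + -2·-110 + 3·6 + -1·27 = 16
s_11 = -1·16 + -2·195 + 3·-110 + -1·6 = -742
s_12 = -1·-742 + -2·16 + 3·195 + -1·-110 = 1405
s_13 = -1·1405 + -2·-742 + 3·16 + -1·195 = -68
s_14 = -1·-68 + -2·1405 + 3·-742 + -1·16 = -4984
s_15 = -1·-4984 + -2·-68 + 3·1405 + -1·-742 = 10077
s_16 = -1·10077 + -2·-4984 + 3·-68 + -1·1405 = -1718
s_17 = -1·-1718 + -2·10077 + 3·-4984 + -1·-68 = -33320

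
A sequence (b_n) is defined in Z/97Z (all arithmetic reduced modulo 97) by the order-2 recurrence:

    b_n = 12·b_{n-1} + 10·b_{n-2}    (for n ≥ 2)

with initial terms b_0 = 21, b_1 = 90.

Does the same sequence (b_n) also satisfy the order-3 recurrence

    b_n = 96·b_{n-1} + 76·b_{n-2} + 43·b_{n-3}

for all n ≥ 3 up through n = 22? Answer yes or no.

no

Terms b_0..b_22: 21, 90, 29, 84, 37, 23, 64, 28, 6, 61, 16, 26, 84, 7, 51, 3, 61, 83, 54, 23, 40, 31, 93
n=3: candidate gives 51, actual b_3 = 84 ✗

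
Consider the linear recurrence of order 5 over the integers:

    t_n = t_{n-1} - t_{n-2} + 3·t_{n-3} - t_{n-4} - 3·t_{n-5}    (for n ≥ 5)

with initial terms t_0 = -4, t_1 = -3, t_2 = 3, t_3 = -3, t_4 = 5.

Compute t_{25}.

t_5 = 1·5 + -1·-3 + 3·3 + -1·-3 + -3·-4 = 32
t_6 = 1·32 + -1·5 + 3·-3 + -1·3 + -3·-3 = 24
t_7 = 1·24 + -1·32 + 3·5 + -1·-3 + -3·3 = 1
t_8 = 1·1 + -1·24 + 3·32 + -1·5 + -3·-3 = 77
t_9 = 1·77 + -1·1 + 3·24 + -1·32 + -3·5 = 101
t_10 = 1·101 + -1·77 + 3·1 + -1·24 + -3·32 = -93
t_11 = 1·-93 + -1·101 + 3·77 + -1·1 + -3·24 = -36
t_12 = 1·-36 + -1·-93 + 3·101 + -1·77 + -3·1 = 280
t_13 = 1·280 + -1·-36 + 3·-93 + -1·101 + -3·77 = -295
t_14 = 1·-295 + -1·280 + 3·-36 + -1·-93 + -3·101 = -893
t_15 = 1·-893 + -1·-295 + 3·280 + -1·-36 + -3·-93 = 557
t_16 = 1·557 + -1·-893 + 3·-295 + -1·280 + -3·-36 = 393
t_17 = 1·393 + -1·557 + 3·-893 + -1·-295 + -3·280 = -3388
t_18 = 1·-3388 + -1·393 + 3·557 + -1·-893 + -3·-295 = -332
t_19 = 1·-332 + -1·-3388 + 3·393 + -1·557 + -3·-893 = 6357
t_20 = 1·6357 + -1·-332 + 3·-3388 + -1·393 + -3·557 = -5539
t_21 = 1·-5539 + -1·6357 + 3·-332 + -1·-3388 + -3·393 = -10683
t_22 = 1·-10683 + -1·-5539 + 3·6357 + -1·-332 + -3·-3388 = 24423
t_23 = 1·24423 + -1·-10683 + 3·-5539 + -1·6357 + -3·-332 = 13128
t_24 = 1·13128 + -1·24423 + 3·-10683 + -1·-5539 + -3·6357 = -56876
t_25 = 1·-56876 + -1·13128 + 3·24423 + -1·-10683 + -3·-5539 = 30565

30565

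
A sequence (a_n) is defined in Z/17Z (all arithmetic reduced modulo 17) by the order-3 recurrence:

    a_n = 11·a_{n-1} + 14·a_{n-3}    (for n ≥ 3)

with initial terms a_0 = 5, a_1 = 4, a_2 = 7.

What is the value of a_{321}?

0

a_3 = 11·7 + 0·4 + 14·5 = 11
a_4 = 11·11 + 0·7 + 14·4 = 7
a_5 = 11·7 + 0·11 + 14·7 = 5
a_6 = 11·5 + 0·7 + 14·11 = 5
a_7 = 11·5 + 0·5 + 14·7 = 0
a_8 = 11·0 + 0·5 + 14·5 = 2
Continuing the recurrence:
  a_9 = 7;  a_10 = 9;  a_11 = 8;  a_12 = 16;  a_13 = 13;  a_14 = 0
  a_15 = 3;  a_16 = 11;  a_17 = 2;  a_18 = 13;  a_19 = 8;  a_20 = 14
  a_21 = 13;  a_22 = 0;  a_23 = 9;  a_24 = 9;  a_25 = 14;  a_26 = 8
  a_27 = 10;  a_28 = 0;  a_29 = 10;  a_30 = 12;  a_31 = 13;  a_32 = 11
  a_33 = 0;  a_34 = 12;  a_35 = 14;  a_36 = 1;  a_37 = 9;  a_38 = 6
  a_39 = 12;  a_40 = 3;  a_41 = 15;  a_42 = 10;  a_43 = 16;  a_44 = 12
  a_45 = 0;  a_46 = 3;  a_47 = 14;  a_48 = 1;  a_49 = 2;  a_50 = 14
  a_51 = 15;  a_52 = 6;  a_53 = 7;  a_54 = 15;  a_55 = 11;  a_56 = 15
  a_57 = 1;  a_58 = 12;  a_59 = 2;  a_60 = 2;  a_61 = 3;  a_62 = 10
  a_63 = 2;  a_64 = 13;  a_65 = 11;  a_66 = 13;  a_67 = 2;  a_68 = 6
  a_69 = 10;  a_70 = 2;  a_71 = 4;  a_72 = 14;  a_73 = 12;  a_74 = 1
  a_75 = 3;  a_76 = 14;  a_77 = 15;  a_78 = 3;  a_79 = 8;  a_80 = 9
  a_81 = 5;  a_82 = 14;  a_83 = 8;  a_84 = 5;  a_85 = 13;  a_86 = 0
  a_87 = 2;  a_88 = 0;  a_89 = 0;  a_90 = 11;  a_91 = 2;  a_92 = 5
  a_93 = 5;  a_94 = 15;  a_95 = 14;  a_96 = 3;  a_97 = 5;  a_98 = 13
  a_99 = 15;  a_100 = 14;  a_101 = 13;  a_102 = 13;  a_103 = 16;  a_104 = 1
  a_105 = 6;  a_106 = 1;  a_107 = 8;  a_108 = 2;  a_109 = 2;  a_110 = 15
  a_111 = 6;  a_112 = 9;  a_113 = 3;  a_114 = 15;  a_115 = 2;  a_116 = 13
  a_117 = 13;  a_118 = 1;  a_119 = 6;  a_120 = 10;  a_121 = 5;  a_122 = 3
  a_123 = 3;  a_124 = 1;  a_125 = 2;  a_126 = 13;  a_127 = 4;  a_128 = 4
  a_129 = 5;  a_130 = 9;  a_131 = 2;  a_132 = 7;  a_133 = 16;  a_134 = 0
  a_135 = 13;  a_136 = 10;  a_137 = 8;  a_138 = 15;  a_139 = 16;  a_140 = 16
  a_141 = 12;  a_142 = 16;  a_143 = 9;  a_144 = 12;  a_145 = 16;  a_146 = 13
  a_147 = 5;  a_148 = 7;  a_149 = 4;  a_150 = 12;  a_151 = 9;  a_152 = 2
  a_153 = 3;  a_154 = 6;  a_155 = 9;  a_156 = 5;  a_157 = 3;  a_158 = 6
  a_159 = 0;  a_160 = 8;  a_161 = 2;  a_162 = 5;  a_163 = 14;  a_164 = 12
  a_165 = 15;  a_166 = 4;  a_167 = 8;  a_168 = 9;  a_169 = 2;  a_170 = 15
  a_171 = 2;  a_172 = 16;  a_173 = 12;  a_174 = 7;  a_175 = 12;  a_176 = 11
  a_177 = 15;  a_178 = 10;  a_179 = 9;  a_180 = 3;  a_181 = 3;  a_182 = 6
  a_183 = 6;  a_184 = 6;  a_185 = 14;  a_186 = 0;  a_187 = 16;  a_188 = 15
  a_189 = 12;  a_190 = 16;  a_191 = 12;  a_192 = 11;  a_193 = 5;  a_194 = 2
  a_195 = 6;  a_196 = 0;  a_197 = 11;  a_198 = 1;  a_199 = 11;  a_200 = 3
  a_201 = 13;  a_202 = 8;  a_203 = 11;  a_204 = 14;  a_205 = 11;  a_206 = 3
  a_207 = 8;  a_208 = 4;  a_209 = 1;  a_210 = 4;  a_211 = 15;  a_212 = 9
  a_213 = 2;  a_214 = 11;  a_215 = 9;  a_216 = 8;  a_217 = 4;  a_218 = 0
  a_219 = 10;  a_220 = 13;  a_221 = 7;  a_222 = 13;  a_223 = 2;  a_224 = 1
  a_225 = 6;  a_226 = 9;  a_227 = 11;  a_228 = 1;  a_229 = 1;  a_230 = 12
  a_231 = 10;  a_232 = 5;  a_233 = 2;  a_234 = 9;  a_235 = 16;  a_236 = 0
  a_237 = 7;  a_238 = 12;  a_239 = 13;  a_240 = 3;  a_241 = 14;  a_242 = 13
  a_243 = 15;  a_244 = 4;  a_245 = 5;  a_246 = 10;  a_247 = 13;  a_248 = 9
  a_249 = 1;  a_250 = 6;  a_251 = 5;  a_252 = 1;  a_253 = 10;  a_254 = 10
  a_255 = 5;  a_256 = 8;  a_257 = 7;  a_258 = 11;  a_259 = 12;  a_260 = 9
  a_261 = 15;  a_262 = 10;  a_263 = 15;  a_264 = 1;  a_265 = 15;  a_266 = 1
  a_267 = 8;  a_268 = 9;  a_269 = 11;  a_270 = 12;  a_271 = 3;  a_272 = 0
  a_273 = 15;  a_274 = 3;  a_275 = 16;  a_276 = 12;  a_277 = 4;  a_278 = 13
  a_279 = 5;  a_280 = 9;  a_281 = 9;  a_282 = 16;  a_283 = 13;  a_284 = 14
  a_285 = 4;  a_286 = 5;  a_287 = 13;  a_288 = 12;  a_289 = 15;  a_290 = 7
  a_291 = 7;  a_292 = 15;  a_293 = 8;  a_294 = 16;  a_295 = 12;  a_296 = 6
  a_297 = 1;  a_298 = 9;  a_299 = 13;  a_300 = 4;  a_301 = 0;  a_302 = 12
  a_303 = 1;  a_304 = 11;  a_305 = 0;  a_306 = 14;  a_307 = 2;  a_308 = 5
  a_309 = 13;  a_310 = 1;  a_311 = 13;  a_312 = 2;  a_313 = 2;  a_314 = 0
  a_315 = 11;  a_316 = 13;  a_317 = 7;  a_318 = 10;  a_319 = 3
a_320 = 11·3 + 0·10 + 14·7 = 12
a_321 = 11·12 + 0·3 + 14·10 = 0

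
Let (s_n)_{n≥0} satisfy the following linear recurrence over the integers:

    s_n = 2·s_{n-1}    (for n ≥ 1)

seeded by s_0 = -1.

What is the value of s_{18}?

-262144

s_1 = 2·-1 = -2
s_2 = 2·-2 = -4
s_3 = 2·-4 = -8
s_4 = 2·-8 = -16
s_5 = 2·-16 = -32
s_6 = 2·-32 = -64
s_7 = 2·-64 = -128
s_8 = 2·-128 = -256
s_9 = 2·-256 = -512
s_10 = 2·-512 = -1024
s_11 = 2·-1024 = -2048
s_12 = 2·-2048 = -4096
s_13 = 2·-4096 = -8192
s_14 = 2·-8192 = -16384
s_15 = 2·-16384 = -32768
s_16 = 2·-32768 = -65536
s_17 = 2·-65536 = -131072
s_18 = 2·-131072 = -262144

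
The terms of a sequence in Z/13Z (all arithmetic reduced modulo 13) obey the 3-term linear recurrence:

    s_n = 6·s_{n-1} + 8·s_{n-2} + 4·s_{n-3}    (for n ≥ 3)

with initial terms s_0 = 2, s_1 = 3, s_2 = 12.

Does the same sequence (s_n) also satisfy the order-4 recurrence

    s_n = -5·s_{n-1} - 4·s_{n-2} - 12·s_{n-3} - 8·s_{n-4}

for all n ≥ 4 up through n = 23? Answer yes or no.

Terms s_0..s_23: 2, 3, 12, 0, 4, 7, 9, 9, 11, 5, 11, 7, 7, 12, 0, 7, 12, 11, 8, 2, 3, 1, 12, 1
n=4: candidate gives 4, actual s_4 = 4 ✓
n=5: candidate gives 7, actual s_5 = 7 ✓
n=6: candidate gives 9, actual s_6 = 9 ✓
n=7: candidate gives 9, actual s_7 = 9 ✓
n=8: candidate gives 11, actual s_8 = 11 ✓
n=9: candidate gives 5, actual s_9 = 5 ✓
n=10: candidate gives 11, actual s_10 = 11 ✓
n=11: candidate gives 7, actual s_11 = 7 ✓
n=12: candidate gives 7, actual s_12 = 7 ✓
n=13: candidate gives 12, actual s_13 = 12 ✓
n=14: candidate gives 0, actual s_14 = 0 ✓
n=15: candidate gives 7, actual s_15 = 7 ✓
n=16: candidate gives 12, actual s_16 = 12 ✓
n=17: candidate gives 11, actual s_17 = 11 ✓
n=18: candidate gives 8, actual s_18 = 8 ✓
n=19: candidate gives 2, actual s_19 = 2 ✓
n=20: candidate gives 3, actual s_20 = 3 ✓
n=21: candidate gives 1, actual s_21 = 1 ✓
n=22: candidate gives 12, actual s_22 = 12 ✓
n=23: candidate gives 1, actual s_23 = 1 ✓

yes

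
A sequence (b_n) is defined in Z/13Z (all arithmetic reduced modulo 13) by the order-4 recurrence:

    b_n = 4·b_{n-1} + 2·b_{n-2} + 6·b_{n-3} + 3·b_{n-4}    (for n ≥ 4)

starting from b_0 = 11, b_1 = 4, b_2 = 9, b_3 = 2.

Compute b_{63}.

b_4 = 4·2 + 2·9 + 6·4 + 3·11 = 5
b_5 = 4·5 + 2·2 + 6·9 + 3·4 = 12
b_6 = 4·12 + 2·5 + 6·2 + 3·9 = 6
b_7 = 4·6 + 2·12 + 6·5 + 3·2 = 6
b_8 = 4·6 + 2·6 + 6·12 + 3·5 = 6
b_9 = 4·6 + 2·6 + 6·6 + 3·12 = 4
b_10 = 4·4 + 2·6 + 6·6 + 3·6 = 4
b_11 = 4·4 + 2·4 + 6·6 + 3·6 = 0
b_12 = 4·0 + 2·4 + 6·4 + 3·6 = 11
b_13 = 4·11 + 2·0 + 6·4 + 3·4 = 2
b_14 = 4·2 + 2·11 + 6·0 + 3·4 = 3
b_15 = 4·3 + 2·2 + 6·11 + 3·0 = 4
b_16 = 4·4 + 2·3 + 6·2 + 3·11 = 2
b_17 = 4·2 + 2·4 + 6·3 + 3·2 = 1
b_18 = 4·1 + 2·2 + 6·4 + 3·3 = 2
b_19 = 4·2 + 2·1 + 6·2 + 3·4 = 8
b_20 = 4·8 + 2·2 + 6·1 + 3·2 = 9
b_21 = 4·9 + 2·8 + 6·2 + 3·1 = 2
b_22 = 4·2 + 2·9 + 6·8 + 3·2 = 2
b_23 = 4·2 + 2·2 + 6·9 + 3·8 = 12
b_24 = 4·12 + 2·2 + 6·2 + 3·9 = 0
b_25 = 4·0 + 2·12 + 6·2 + 3·2 = 3
b_26 = 4·3 + 2·0 + 6·12 + 3·2 = 12
b_27 = 4·12 + 2·3 + 6·0 + 3·12 = 12
b_28 = 4·12 + 2·12 + 6·3 + 3·0 = 12
b_29 = 4·12 + 2·12 + 6·12 + 3·3 = 10
b_30 = 4·10 + 2·12 + 6·12 + 3·12 = 3
b_31 = 4·3 + 2·10 + 6·12 + 3·12 = 10
b_32 = 4·10 + 2·3 + 6·10 + 3·12 = 12
b_33 = 4·12 + 2·10 + 6·3 + 3·10 = 12
b_34 = 4·12 + 2·12 + 6·10 + 3·3 = 11
b_35 = 4·11 + 2·12 + 6·12 + 3·10 = 1
b_36 = 4·1 + 2·11 + 6·12 + 3·12 = 4
b_37 = 4·4 + 2·1 + 6·11 + 3·12 = 3
b_38 = 4·3 + 2·4 + 6·1 + 3·11 = 7
b_39 = 4·7 + 2·3 + 6·4 + 3·1 = 9
b_40 = 4·9 + 2·7 + 6·3 + 3·4 = 2
b_41 = 4·2 + 2·9 + 6·7 + 3·3 = 12
b_42 = 4·12 + 2·2 + 6·9 + 3·7 = 10
b_43 = 4·10 + 2·12 + 6·2 + 3·9 = 12
b_44 = 4·12 + 2·10 + 6·12 + 3·2 = 3
b_45 = 4·3 + 2·12 + 6·10 + 3·12 = 2
b_46 = 4·2 + 2·3 + 6·12 + 3·10 = 12
b_47 = 4·12 + 2·2 + 6·3 + 3·12 = 2
b_48 = 4·2 + 2·12 + 6·2 + 3·3 = 1
b_49 = 4·1 + 2·2 + 6·12 + 3·2 = 8
b_50 = 4·8 + 2·1 + 6·2 + 3·12 = 4
b_51 = 4·4 + 2·8 + 6·1 + 3·2 = 5
b_52 = 4·5 + 2·4 + 6·8 + 3·1 = 1
b_53 = 4·1 + 2·5 + 6·4 + 3·8 = 10
b_54 = 4·10 + 2·1 + 6·5 + 3·4 = 6
b_55 = 4·6 + 2·10 + 6·1 + 3·5 = 0
b_56 = 4·0 + 2·6 + 6·10 + 3·1 = 10
b_57 = 4·10 + 2·0 + 6·6 + 3·10 = 2
b_58 = 4·2 + 2·10 + 6·0 + 3·6 = 7
b_59 = 4·7 + 2·2 + 6·10 + 3·0 = 1
b_60 = 4·1 + 2·7 + 6·2 + 3·10 = 8
b_61 = 4·8 + 2·1 + 6·7 + 3·2 = 4
b_62 = 4·4 + 2·8 + 6·1 + 3·7 = 7
b_63 = 4·7 + 2·4 + 6·8 + 3·1 = 9

9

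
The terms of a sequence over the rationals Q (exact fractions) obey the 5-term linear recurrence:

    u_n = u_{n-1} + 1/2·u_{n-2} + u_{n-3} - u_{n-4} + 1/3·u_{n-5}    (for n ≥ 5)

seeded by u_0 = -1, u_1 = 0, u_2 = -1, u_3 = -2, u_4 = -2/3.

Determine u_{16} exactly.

u_5 = 1·-2/3 + 1/2·-2 + 1·-1 + -1·0 + 1/3·-1 = -3
u_6 = 1·-3 + 1/2·-2/3 + 1·-2 + -1·-1 + 1/3·0 = -13/3
u_7 = 1·-13/3 + 1/2·-3 + 1·-2/3 + -1·-2 + 1/3·-1 = -29/6
u_8 = 1·-29/6 + 1/2·-13/3 + 1·-3 + -1·-2/3 + 1/3·-2 = -10
u_9 = 1·-10 + 1/2·-29/6 + 1·-13/3 + -1·-3 + 1/3·-2/3 = -503/36
u_10 = 1·-503/36 + 1/2·-10 + 1·-29/6 + -1·-13/3 + 1/3·-3 = -737/36
u_11 = 1·-737/36 + 1/2·-503/36 + 1·-10 + -1·-29/6 + 1/3·-13/3 = -2453/72
u_12 = 1·-2453/72 + 1/2·-737/36 + 1·-503/36 + -1·-10 + 1/3·-29/6 = -449/9
u_13 = 1·-449/9 + 1/2·-2453/72 + 1·-737/36 + -1·-503/36 + 1/3·-10 = -11053/144
u_14 = 1·-11053/144 + 1/2·-449/9 + 1·-2453/72 + -1·-737/36 + 1/3·-503/36 = -51821/432
u_15 = 1·-51821/432 + 1/2·-11053/144 + 1·-449/9 + -1·-2453/72 + 1/3·-737/36 = -156365/864
u_16 = 1·-156365/864 + 1/2·-51821/432 + 1·-11053/144 + -1·-449/9 + 1/3·-2453/72 = -20101/72

-20101/72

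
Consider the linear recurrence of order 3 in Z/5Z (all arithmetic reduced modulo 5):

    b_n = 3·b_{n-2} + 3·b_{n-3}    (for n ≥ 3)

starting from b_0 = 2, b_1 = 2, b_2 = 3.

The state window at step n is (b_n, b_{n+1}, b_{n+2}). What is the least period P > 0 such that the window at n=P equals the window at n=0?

n=0: window = (2, 2, 3)
n=1: window = (2, 3, 2)
n=2: window = (3, 2, 0)
n=3: window = (2, 0, 0)
n=4: window = (0, 0, 1)
n=5: window = (0, 1, 0)
n=6: window = (1, 0, 3)
n=7: window = (0, 3, 3)
n=8: window = (3, 3, 4)
n=9: window = (3, 4, 3)
n=10: window = (4, 3, 1)
n=11: window = (3, 1, 1)
n=12: window = (1, 1, 2)
n=13: window = (1, 2, 1)
n=14: window = (2, 1, 4)
n=15: window = (1, 4, 4)
n=16: window = (4, 4, 0)
n=17: window = (4, 0, 4)
n=18: window = (0, 4, 2)
n=19: window = (4, 2, 2)
n=20: window = (2, 2, 3)
window at n=20 equals window at n=0 → period = 20

20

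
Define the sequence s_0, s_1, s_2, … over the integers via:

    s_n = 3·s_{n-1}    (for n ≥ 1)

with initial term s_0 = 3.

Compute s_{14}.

s_1 = 3·3 = 9
s_2 = 3·9 = 27
s_3 = 3·27 = 81
s_4 = 3·81 = 243
s_5 = 3·243 = 729
s_6 = 3·729 = 2187
s_7 = 3·2187 = 6561
s_8 = 3·6561 = 19683
s_9 = 3·19683 = 59049
s_10 = 3·59049 = 177147
s_11 = 3·177147 = 531441
s_12 = 3·531441 = 1594323
s_13 = 3·1594323 = 4782969
s_14 = 3·4782969 = 14348907

14348907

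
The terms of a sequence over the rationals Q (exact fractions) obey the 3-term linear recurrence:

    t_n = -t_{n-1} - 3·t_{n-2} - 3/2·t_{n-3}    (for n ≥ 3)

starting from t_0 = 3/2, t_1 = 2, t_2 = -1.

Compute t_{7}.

t_3 = -1·-1 + -3·2 + -3/2·3/2 = -29/4
t_4 = -1·-29/4 + -3·-1 + -3/2·2 = 29/4
t_5 = -1·29/4 + -3·-29/4 + -3/2·-1 = 16
t_6 = -1·16 + -3·29/4 + -3/2·-29/4 = -215/8
t_7 = -1·-215/8 + -3·16 + -3/2·29/4 = -32

-32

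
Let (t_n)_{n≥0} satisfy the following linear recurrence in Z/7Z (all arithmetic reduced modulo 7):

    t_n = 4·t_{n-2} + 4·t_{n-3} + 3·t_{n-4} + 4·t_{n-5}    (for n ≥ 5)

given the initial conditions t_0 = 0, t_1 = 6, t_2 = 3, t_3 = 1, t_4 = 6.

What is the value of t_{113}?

t_5 = 0·6 + 4·1 + 4·3 + 3·6 + 4·0 = 6
t_6 = 0·6 + 4·6 + 4·1 + 3·3 + 4·6 = 5
t_7 = 0·5 + 4·6 + 4·6 + 3·1 + 4·3 = 0
t_8 = 0·0 + 4·5 + 4·6 + 3·6 + 4·1 = 3
t_9 = 0·3 + 4·0 + 4·5 + 3·6 + 4·6 = 6
t_10 = 0·6 + 4·3 + 4·0 + 3·5 + 4·6 = 2
t_11 = 0·2 + 4·6 + 4·3 + 3·0 + 4·5 = 0
t_12 = 0·0 + 4·2 + 4·6 + 3·3 + 4·0 = 6
t_13 = 0·6 + 4·0 + 4·2 + 3·6 + 4·3 = 3
t_14 = 0·3 + 4·6 + 4·0 + 3·2 + 4·6 = 5
t_15 = 0·5 + 4·3 + 4·6 + 3·0 + 4·2 = 2
t_16 = 0·2 + 4·5 + 4·3 + 3·6 + 4·0 = 1
t_17 = 0·1 + 4·2 + 4·5 + 3·3 + 4·6 = 5
t_18 = 0·5 + 4·1 + 4·2 + 3·5 + 4·3 = 4
t_19 = 0·4 + 4·5 + 4·1 + 3·2 + 4·5 = 1
t_20 = 0·1 + 4·4 + 4·5 + 3·1 + 4·2 = 5
t_21 = 0·5 + 4·1 + 4·4 + 3·5 + 4·1 = 4
t_22 = 0·4 + 4·5 + 4·1 + 3·4 + 4·5 = 0
t_23 = 0·0 + 4·4 + 4·5 + 3·1 + 4·4 = 6
t_24 = 0·6 + 4·0 + 4·4 + 3·5 + 4·1 = 0
t_25 = 0·0 + 4·6 + 4·0 + 3·4 + 4·5 = 0
t_26 = 0·0 + 4·0 + 4·6 + 3·0 + 4·4 = 5
t_27 = 0·5 + 4·0 + 4·0 + 3·6 + 4·0 = 4
t_28 = 0·4 + 4·5 + 4·0 + 3·0 + 4·6 = 2
t_29 = 0·2 + 4·4 + 4·5 + 3·0 + 4·0 = 1
t_30 = 0·1 + 4·2 + 4·4 + 3·5 + 4·0 = 4
t_31 = 0·4 + 4·1 + 4·2 + 3·4 + 4·5 = 2
t_32 = 0·2 + 4·4 + 4·1 + 3·2 + 4·4 = 0
t_33 = 0·0 + 4·2 + 4·4 + 3·1 + 4·2 = 0
t_34 = 0·0 + 4·0 + 4·2 + 3·4 + 4·1 = 3
t_35 = 0·3 + 4·0 + 4·0 + 3·2 + 4·4 = 1
t_36 = 0·1 + 4·3 + 4·0 + 3·0 + 4·2 = 6
t_37 = 0·6 + 4·1 + 4·3 + 3·0 + 4·0 = 2
t_38 = 0·2 + 4·6 + 4·1 + 3·3 + 4·0 = 2
t_39 = 0·2 + 4·2 + 4·6 + 3·1 + 4·3 = 5
t_40 = 0·5 + 4·2 + 4·2 + 3·6 + 4·1 = 3
t_41 = 0·3 + 4·5 + 4·2 + 3·2 + 4·6 = 2
t_42 = 0·2 + 4·3 + 4·5 + 3·2 + 4·2 = 4
t_43 = 0·4 + 4·2 + 4·3 + 3·5 + 4·2 = 1
t_44 = 0·1 + 4·4 + 4·2 + 3·3 + 4·5 = 4
t_45 = 0·4 + 4·1 + 4·4 + 3·2 + 4·3 = 3
t_46 = 0·3 + 4·4 + 4·1 + 3·4 + 4·2 = 5
t_47 = 0·5 + 4·3 + 4·4 + 3·1 + 4·4 = 5
t_48 = 0·5 + 4·5 + 4·3 + 3·4 + 4·1 = 6
t_49 = 0·6 + 4·5 + 4·5 + 3·3 + 4·4 = 2
t_50 = 0·2 + 4·6 + 4·5 + 3·5 + 4·3 = 1
t_51 = 0·1 + 4·2 + 4·6 + 3·5 + 4·5 = 4
t_52 = 0·4 + 4·1 + 4·2 + 3·6 + 4·5 = 1
t_53 = 0·1 + 4·4 + 4·1 + 3·2 + 4·6 = 1
t_54 = 0·1 + 4·1 + 4·4 + 3·1 + 4·2 = 3
t_55 = 0·3 + 4·1 + 4·1 + 3·4 + 4·1 = 3
t_56 = 0·3 + 4·3 + 4·1 + 3·1 + 4·4 = 0
t_57 = 0·0 + 4·3 + 4·3 + 3·1 + 4·1 = 3
t_58 = 0·3 + 4·0 + 4·3 + 3·3 + 4·1 = 4
t_59 = 0·4 + 4·3 + 4·0 + 3·3 + 4·3 = 5
t_60 = 0·5 + 4·4 + 4·3 + 3·0 + 4·3 = 5
t_61 = 0·5 + 4·5 + 4·4 + 3·3 + 4·0 = 3
t_62 = 0·3 + 4·5 + 4·5 + 3·4 + 4·3 = 1
t_63 = 0·1 + 4·3 + 4·5 + 3·5 + 4·4 = 0
t_64 = 0·0 + 4·1 + 4·3 + 3·5 + 4·5 = 2
t_65 = 0·2 + 4·0 + 4·1 + 3·3 + 4·5 = 5
t_66 = 0·5 + 4·2 + 4·0 + 3·1 + 4·3 = 2
t_67 = 0·2 + 4·5 + 4·2 + 3·0 + 4·1 = 4
t_68 = 0·4 + 4·2 + 4·5 + 3·2 + 4·0 = 6
t_69 = 0·6 + 4·4 + 4·2 + 3·5 + 4·2 = 5
t_70 = 0·5 + 4·6 + 4·4 + 3·2 + 4·5 = 3
t_71 = 0·3 + 4·5 + 4·6 + 3·4 + 4·2 = 1
t_72 = 0·1 + 4·3 + 4·5 + 3·6 + 4·4 = 3
t_73 = 0·3 + 4·1 + 4·3 + 3·5 + 4·6 = 6
t_74 = 0·6 + 4·3 + 4·1 + 3·3 + 4·5 = 3
t_75 = 0·3 + 4·6 + 4·3 + 3·1 + 4·3 = 2
t_76 = 0·2 + 4·3 + 4·6 + 3·3 + 4·1 = 0
t_77 = 0·0 + 4·2 + 4·3 + 3·6 + 4·3 = 1
t_78 = 0·1 + 4·0 + 4·2 + 3·3 + 4·6 = 6
t_79 = 0·6 + 4·1 + 4·0 + 3·2 + 4·3 = 1
t_80 = 0·1 + 4·6 + 4·1 + 3·0 + 4·2 = 1
t_81 = 0·1 + 4·1 + 4·6 + 3·1 + 4·0 = 3
t_82 = 0·3 + 4·1 + 4·1 + 3·6 + 4·1 = 2
t_83 = 0·2 + 4·3 + 4·1 + 3·1 + 4·6 = 1
t_84 = 0·1 + 4·2 + 4·3 + 3·1 + 4·1 = 6
t_85 = 0·6 + 4·1 + 4·2 + 3·3 + 4·1 = 4
t_86 = 0·4 + 4·6 + 4·1 + 3·2 + 4·3 = 4
t_87 = 0·4 + 4·4 + 4·6 + 3·1 + 4·2 = 2
t_88 = 0·2 + 4·4 + 4·4 + 3·6 + 4·1 = 5
t_89 = 0·5 + 4·2 + 4·4 + 3·4 + 4·6 = 4
t_90 = 0·4 + 4·5 + 4·2 + 3·4 + 4·4 = 0
t_91 = 0·0 + 4·4 + 4·5 + 3·2 + 4·4 = 2
t_92 = 0·2 + 4·0 + 4·4 + 3·5 + 4·2 = 4
t_93 = 0·4 + 4·2 + 4·0 + 3·4 + 4·5 = 5
t_94 = 0·5 + 4·4 + 4·2 + 3·0 + 4·4 = 5
t_95 = 0·5 + 4·5 + 4·4 + 3·2 + 4·0 = 0
t_96 = 0·0 + 4·5 + 4·5 + 3·4 + 4·2 = 4
t_97 = 0·4 + 4·0 + 4·5 + 3·5 + 4·4 = 2
t_98 = 0·2 + 4·4 + 4·0 + 3·5 + 4·5 = 2
t_99 = 0·2 + 4·2 + 4·4 + 3·0 + 4·5 = 2
t_100 = 0·2 + 4·2 + 4·2 + 3·4 + 4·0 = 0
t_101 = 0·0 + 4·2 + 4·2 + 3·2 + 4·4 = 3
t_102 = 0·3 + 4·0 + 4·2 + 3·2 + 4·2 = 1
t_103 = 0·1 + 4·3 + 4·0 + 3·2 + 4·2 = 5
t_104 = 0·5 + 4·1 + 4·3 + 3·0 + 4·2 = 3
t_105 = 0·3 + 4·5 + 4·1 + 3·3 + 4·0 = 5
t_106 = 0·5 + 4·3 + 4·5 + 3·1 + 4·3 = 5
t_107 = 0·5 + 4·5 + 4·3 + 3·5 + 4·1 = 2
t_108 = 0·2 + 4·5 + 4·5 + 3·3 + 4·5 = 6
t_109 = 0·6 + 4·2 + 4·5 + 3·5 + 4·3 = 6
t_110 = 0·6 + 4·6 + 4·2 + 3·5 + 4·5 = 4
t_111 = 0·4 + 4·6 + 4·6 + 3·2 + 4·5 = 4
t_112 = 0·4 + 4·4 + 4·6 + 3·6 + 4·2 = 3
t_113 = 0·3 + 4·4 + 4·4 + 3·6 + 4·6 = 4

4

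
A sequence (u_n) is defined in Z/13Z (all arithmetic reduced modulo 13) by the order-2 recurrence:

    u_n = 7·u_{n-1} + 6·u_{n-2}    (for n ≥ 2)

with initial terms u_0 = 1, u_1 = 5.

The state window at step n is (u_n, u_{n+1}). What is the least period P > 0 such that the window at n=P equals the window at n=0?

168

n=0: window = (1, 5)
n=1: window = (5, 2)
n=2: window = (2, 5)
n=3: window = (5, 8)
n=4: window = (8, 8)
n=5: window = (8, 0)
n=6: window = (0, 9)
n=7: window = (9, 11)
n=8: window = (11, 1)
n=9: window = (1, 8)
n=10: window = (8, 10)
n=11: window = (10, 1)
n=12: window = (1, 2)
n=13: window = (2, 7)
n=14: window = (7, 9)
n=15: window = (9, 1)
n=16: window = (1, 9)
n=17: window = (9, 4)
n=18: window = (4, 4)
n=19: window = (4, 0)
n=20: window = (0, 11)
n=21: window = (11, 12)
n=22: window = (12, 7)
n=23: window = (7, 4)
n=24: window = (4, 5)
n=25: window = (5, 7)
n=26: window = (7, 1)
n=27: window = (1, 10)
n=28: window = (10, 11)
n=29: window = (11, 7)
n=30: window = (7, 11)
n=31: window = (11, 2)
n=32: window = (2, 2)
n=33: window = (2, 0)
n=34: window = (0, 12)
n=35: window = (12, 6)
n=36: window = (6, 10)
n=37: window = (10, 2)
n=38: window = (2, 9)
n=39: window = (9, 10)
n=40: window = (10, 7)
…
n=166: window = (2, 4)
n=167: window = (4, 1)
n=168: window = (1, 5)
window at n=168 equals window at n=0 → period = 168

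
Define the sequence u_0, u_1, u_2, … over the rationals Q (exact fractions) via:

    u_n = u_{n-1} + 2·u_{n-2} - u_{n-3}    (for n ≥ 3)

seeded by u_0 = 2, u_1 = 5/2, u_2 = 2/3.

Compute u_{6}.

u_3 = 1·2/3 + 2·5/2 + -1·2 = 11/3
u_4 = 1·11/3 + 2·2/3 + -1·5/2 = 5/2
u_5 = 1·5/2 + 2·11/3 + -1·2/3 = 55/6
u_6 = 1·55/6 + 2·5/2 + -1·11/3 = 21/2

21/2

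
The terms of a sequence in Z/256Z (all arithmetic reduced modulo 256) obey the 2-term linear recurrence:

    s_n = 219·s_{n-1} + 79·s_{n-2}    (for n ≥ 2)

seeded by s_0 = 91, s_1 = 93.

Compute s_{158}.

s_2 = 219·93 + 79·91 = 164
s_3 = 219·164 + 79·93 = 255
s_4 = 219·255 + 79·164 = 193
s_5 = 219·193 + 79·255 = 204
s_6 = 219·204 + 79·193 = 19
s_7 = 219·19 + 79·204 = 53
Continuing the recurrence:
  s_8 = 52;  s_9 = 215;  s_10 = 249;  s_11 = 92;  s_12 = 139;  s_13 = 77
  s_14 = 196;  s_15 = 111;  s_16 = 113;  s_17 = 236;  s_18 = 195;  s_19 = 165
  s_20 = 84;  s_21 = 199;  s_22 = 41;  s_23 = 124;  s_24 = 187;  s_25 = 61
  s_26 = 228;  s_27 = 223;  s_28 = 33;  s_29 = 12;  s_30 = 115;  s_31 = 21
  s_32 = 116;  s_33 = 183;  s_34 = 89;  s_35 = 156;  s_36 = 235;  s_37 = 45
  s_38 = 4;  s_39 = 79;  s_40 = 209;  s_41 = 44;  s_42 = 35;  s_43 = 133
  s_44 = 148;  s_45 = 167;  s_46 = 137;  s_47 = 188;  s_48 = 27;  s_49 = 29
  s_50 = 36;  s_51 = 191;  s_52 = 129;  s_53 = 76;  s_54 = 211;  s_55 = 245
  s_56 = 180;  s_57 = 151;  s_58 = 185;  s_59 = 220;  s_60 = 75;  s_61 = 13
  s_62 = 68;  s_63 = 47;  s_64 = 49;  s_65 = 108;  s_66 = 131;  s_67 = 101
  s_68 = 212;  s_69 = 135;  s_70 = 233;  s_71 = 252;  s_72 = 123;  s_73 = 253
  s_74 = 100;  s_75 = 159;  s_76 = 225;  s_77 = 140;  s_78 = 51;  s_79 = 213
  s_80 = 244;  s_81 = 119;  s_82 = 25;  s_83 = 28;  s_84 = 171;  s_85 = 237
  s_86 = 132;  s_87 = 15;  s_88 = 145;  s_89 = 172;  s_90 = 227;  s_91 = 69
  s_92 = 20;  s_93 = 103;  s_94 = 73;  s_95 = 60;  s_96 = 219;  s_97 = 221
  s_98 = 164;  s_99 = 127;  s_100 = 65;  s_101 = 204;  s_102 = 147;  s_103 = 181
  s_104 = 52;  s_105 = 87;  s_106 = 121;  s_107 = 92;  s_108 = 11;  s_109 = 205
  s_110 = 196;  s_111 = 239;  s_112 = 241;  s_113 = 236;  s_114 = 67;  s_115 = 37
  s_116 = 84;  s_117 = 71;  s_118 = 169;  s_119 = 124;  s_120 = 59;  s_121 = 189
  s_122 = 228;  s_123 = 95;  s_124 = 161;  s_125 = 12;  s_126 = 243;  s_127 = 149
  s_128 = 116;  s_129 = 55;  s_130 = 217;  s_131 = 156;  s_132 = 107;  s_133 = 173
  s_134 = 4;  s_135 = 207;  s_136 = 81;  s_137 = 44;  s_138 = 163;  s_139 = 5
  s_140 = 148;  s_141 = 39;  s_142 = 9;  s_143 = 188;  s_144 = 155;  s_145 = 157
  s_146 = 36;  s_147 = 63;  s_148 = 1;  s_149 = 76;  s_150 = 83;  s_151 = 117
  s_152 = 180;  s_153 = 23;  s_154 = 57;  s_155 = 220;  s_156 = 203
s_157 = 219·203 + 79·220 = 141
s_158 = 219·141 + 79·203 = 68

68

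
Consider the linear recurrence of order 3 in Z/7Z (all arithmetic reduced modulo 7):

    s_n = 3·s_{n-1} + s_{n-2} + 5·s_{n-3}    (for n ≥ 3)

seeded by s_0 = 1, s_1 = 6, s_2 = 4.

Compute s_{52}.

5

s_3 = 3·4 + 1·6 + 5·1 = 2
s_4 = 3·2 + 1·4 + 5·6 = 5
s_5 = 3·5 + 1·2 + 5·4 = 2
s_6 = 3·2 + 1·5 + 5·2 = 0
s_7 = 3·0 + 1·2 + 5·5 = 6
s_8 = 3·6 + 1·0 + 5·2 = 0
s_9 = 3·0 + 1·6 + 5·0 = 6
s_10 = 3·6 + 1·0 + 5·6 = 6
s_11 = 3·6 + 1·6 + 5·0 = 3
s_12 = 3·3 + 1·6 + 5·6 = 3
s_13 = 3·3 + 1·3 + 5·6 = 0
s_14 = 3·0 + 1·3 + 5·3 = 4
s_15 = 3·4 + 1·0 + 5·3 = 6
s_16 = 3·6 + 1·4 + 5·0 = 1
s_17 = 3·1 + 1·6 + 5·4 = 1
s_18 = 3·1 + 1·1 + 5·6 = 6
s_19 = 3·6 + 1·1 + 5·1 = 3
s_20 = 3·3 + 1·6 + 5·1 = 6
s_21 = 3·6 + 1·3 + 5·6 = 2
s_22 = 3·2 + 1·6 + 5·3 = 6
s_23 = 3·6 + 1·2 + 5·6 = 1
s_24 = 3·1 + 1·6 + 5·2 = 5
s_25 = 3·5 + 1·1 + 5·6 = 4
s_26 = 3·4 + 1·5 + 5·1 = 1
s_27 = 3·1 + 1·4 + 5·5 = 4
s_28 = 3·4 + 1·1 + 5·4 = 5
s_29 = 3·5 + 1·4 + 5·1 = 3
s_30 = 3·3 + 1·5 + 5·4 = 6
s_31 = 3·6 + 1·3 + 5·5 = 4
s_32 = 3·4 + 1·6 + 5·3 = 5
s_33 = 3·5 + 1·4 + 5·6 = 0
s_34 = 3·0 + 1·5 + 5·4 = 4
s_35 = 3·4 + 1·0 + 5·5 = 2
s_36 = 3·2 + 1·4 + 5·0 = 3
s_37 = 3·3 + 1·2 + 5·4 = 3
s_38 = 3·3 + 1·3 + 5·2 = 1
s_39 = 3·1 + 1·3 + 5·3 = 0
s_40 = 3·0 + 1·1 + 5·3 = 2
s_41 = 3·2 + 1·0 + 5·1 = 4
s_42 = 3·4 + 1·2 + 5·0 = 0
s_43 = 3·0 + 1·4 + 5·2 = 0
s_44 = 3·0 + 1·0 + 5·4 = 6
s_45 = 3·6 + 1·0 + 5·0 = 4
s_46 = 3·4 + 1·6 + 5·0 = 4
s_47 = 3·4 + 1·4 + 5·6 = 4
s_48 = 3·4 + 1·4 + 5·4 = 1
s_49 = 3·1 + 1·4 + 5·4 = 6
s_50 = 3·6 + 1·1 + 5·4 = 4
s_51 = 3·4 + 1·6 + 5·1 = 2
s_52 = 3·2 + 1·4 + 5·6 = 5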